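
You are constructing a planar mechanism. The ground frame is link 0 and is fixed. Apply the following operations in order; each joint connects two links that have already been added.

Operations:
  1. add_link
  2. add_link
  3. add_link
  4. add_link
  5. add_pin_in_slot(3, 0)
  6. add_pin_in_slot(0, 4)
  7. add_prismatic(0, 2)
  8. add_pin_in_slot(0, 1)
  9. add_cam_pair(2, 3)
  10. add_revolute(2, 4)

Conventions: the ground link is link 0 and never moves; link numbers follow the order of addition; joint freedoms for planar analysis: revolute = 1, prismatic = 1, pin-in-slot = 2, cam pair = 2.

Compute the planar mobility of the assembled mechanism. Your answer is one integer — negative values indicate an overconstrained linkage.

(L,J1,J2)=(1,0,0); link0 fixed
link1: (2,0,0)
link2: (3,0,0)
link3: (4,0,0)
link4: (5,0,0)
PS 3-0 [J2]: (5,0,1)
PS 0-4 [J2]: (5,0,2)
P 0-2 [J1]: (5,1,2)
PS 0-1 [J2]: (5,1,3)
C 2-3 [J2]: (5,1,4)
R 2-4 [J1]: (5,2,4)
Grübler: 3·4 − 2·2 − 4 = 4

M = 4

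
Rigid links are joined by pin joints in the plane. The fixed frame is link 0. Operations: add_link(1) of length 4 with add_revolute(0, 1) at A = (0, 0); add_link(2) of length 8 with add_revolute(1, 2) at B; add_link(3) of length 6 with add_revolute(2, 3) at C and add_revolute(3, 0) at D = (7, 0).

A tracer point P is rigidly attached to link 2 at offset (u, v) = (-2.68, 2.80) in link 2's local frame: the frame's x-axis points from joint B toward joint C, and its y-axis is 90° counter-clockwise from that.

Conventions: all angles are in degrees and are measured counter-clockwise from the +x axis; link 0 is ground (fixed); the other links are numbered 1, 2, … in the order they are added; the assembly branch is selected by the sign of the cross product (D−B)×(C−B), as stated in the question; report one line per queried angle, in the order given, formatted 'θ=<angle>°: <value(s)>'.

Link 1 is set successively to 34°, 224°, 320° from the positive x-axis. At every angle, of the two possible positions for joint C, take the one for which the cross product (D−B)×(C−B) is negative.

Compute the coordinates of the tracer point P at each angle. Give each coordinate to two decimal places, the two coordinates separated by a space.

A=(0,0), D=(7.00,0)
θ=34°: B = A + 4.00·(cos34°, sin34°) = (3.3162, 2.2368)
θ=34°: |BD| = 4.3097
θ=34°: circle(B,8.00) ∩ circle(D,6.00): a=5.4033, h=5.8995
θ=34°:   candidates: C₊=(10.9966,4.4752) cross=25.425; C₋=(4.8729,-5.6103) cross=-25.425
θ=34°:   branch - wants cross < 0 → take C=(4.8729,-5.6103) (cross=-25.425)
θ=34°: ex = (C−B)/|BC| = (0.1946,-0.9809); ey = (0.9809,0.1946)
θ=34°: P = B + -2.68·ex + 2.80·ey = (5.5411,5.4104)
θ=224°: B = A + 4.00·(cos224°, sin224°) = (-2.8774, -2.7786)
θ=224°: |BD| = 10.2608
θ=224°: circle(B,8.00) ∩ circle(D,6.00): a=6.4948, h=4.6709
θ=224°:   candidates: C₊=(2.1099,3.4766) cross=47.927; C₋=(4.6397,-5.5162) cross=-47.927
θ=224°:   branch - wants cross < 0 → take C=(4.6397,-5.5162) (cross=-47.927)
θ=224°: ex = (C−B)/|BC| = (0.9396,-0.3422); ey = (0.3422,0.9396)
θ=224°: P = B + -2.68·ex + 2.80·ey = (-4.4374,0.7694)
θ=320°: B = A + 4.00·(cos320°, sin320°) = (3.0642, -2.5712)
θ=320°: |BD| = 4.7012
θ=320°: circle(B,8.00) ∩ circle(D,6.00): a=5.3286, h=5.9671
θ=320°:   candidates: C₊=(4.2617,5.3387) cross=28.053; C₋=(10.7887,-4.6525) cross=-28.053
θ=320°:   branch - wants cross < 0 → take C=(10.7887,-4.6525) (cross=-28.053)
θ=320°: ex = (C−B)/|BC| = (0.9656,-0.2602); ey = (0.2602,0.9656)
θ=320°: P = B + -2.68·ex + 2.80·ey = (1.2049,0.8297)

θ=34°: 5.54 5.41
θ=224°: -4.44 0.77
θ=320°: 1.20 0.83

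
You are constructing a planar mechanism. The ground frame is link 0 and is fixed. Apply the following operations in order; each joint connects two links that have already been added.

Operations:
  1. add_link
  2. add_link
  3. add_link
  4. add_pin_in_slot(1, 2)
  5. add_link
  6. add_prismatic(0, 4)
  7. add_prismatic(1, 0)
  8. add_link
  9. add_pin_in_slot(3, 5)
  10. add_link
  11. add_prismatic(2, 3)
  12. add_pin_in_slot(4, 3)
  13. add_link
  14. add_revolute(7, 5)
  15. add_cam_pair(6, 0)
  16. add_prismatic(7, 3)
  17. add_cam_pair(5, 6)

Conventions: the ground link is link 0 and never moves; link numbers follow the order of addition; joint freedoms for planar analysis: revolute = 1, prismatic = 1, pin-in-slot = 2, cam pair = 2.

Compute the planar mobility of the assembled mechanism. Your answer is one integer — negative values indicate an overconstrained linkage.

ground; <1,0,0>
#1 <2,0,0>
#2 <3,0,0>
#3 <4,0,0>
PS:1↔2 J2 <4,0,1>
#4 <5,0,1>
P:0↔4 J1 <5,1,1>
P:1↔0 J1 <5,2,1>
#5 <6,2,1>
PS:3↔5 J2 <6,2,2>
#6 <7,2,2>
P:2↔3 J1 <7,3,2>
PS:4↔3 J2 <7,3,3>
#7 <8,3,3>
R:7↔5 J1 <8,4,3>
C:6↔0 J2 <8,4,4>
P:7↔3 J1 <8,5,4>
C:5↔6 J2 <8,5,5>
3×7 − 2×5 − 1×5 = 6

M = 6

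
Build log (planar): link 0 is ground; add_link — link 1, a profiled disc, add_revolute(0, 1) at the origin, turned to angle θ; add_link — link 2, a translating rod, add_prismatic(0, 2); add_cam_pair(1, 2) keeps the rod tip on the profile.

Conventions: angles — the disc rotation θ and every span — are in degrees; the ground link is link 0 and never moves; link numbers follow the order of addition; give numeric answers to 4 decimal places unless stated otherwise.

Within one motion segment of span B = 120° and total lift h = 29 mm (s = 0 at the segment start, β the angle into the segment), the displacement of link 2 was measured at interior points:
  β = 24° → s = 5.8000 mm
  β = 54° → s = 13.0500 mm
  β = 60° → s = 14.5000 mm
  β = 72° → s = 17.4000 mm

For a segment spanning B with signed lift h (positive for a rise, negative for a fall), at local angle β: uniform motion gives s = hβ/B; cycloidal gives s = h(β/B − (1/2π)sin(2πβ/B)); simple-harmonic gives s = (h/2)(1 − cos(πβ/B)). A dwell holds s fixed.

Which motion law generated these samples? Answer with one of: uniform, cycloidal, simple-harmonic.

candidates at β/B = r: uniform s = h·r (linear in β); cycloidal s = h·(r − sin(2πr)/(2π)); simple-harmonic s = (h/2)(1 − cos(πr))
β=24°: printed 5.8000 | uniform 5.8000, cycloidal 1.4104, simple-harmonic 2.7693
β=54°: printed 13.0500 | uniform 13.0500, cycloidal 11.6237, simple-harmonic 12.2317
β=60°: printed 14.5000 | uniform 14.5000, cycloidal 14.5000, simple-harmonic 14.5000
β=72°: printed 17.4000 | uniform 17.4000, cycloidal 20.1129, simple-harmonic 18.9807
only one law matches every sample → uniform

uniform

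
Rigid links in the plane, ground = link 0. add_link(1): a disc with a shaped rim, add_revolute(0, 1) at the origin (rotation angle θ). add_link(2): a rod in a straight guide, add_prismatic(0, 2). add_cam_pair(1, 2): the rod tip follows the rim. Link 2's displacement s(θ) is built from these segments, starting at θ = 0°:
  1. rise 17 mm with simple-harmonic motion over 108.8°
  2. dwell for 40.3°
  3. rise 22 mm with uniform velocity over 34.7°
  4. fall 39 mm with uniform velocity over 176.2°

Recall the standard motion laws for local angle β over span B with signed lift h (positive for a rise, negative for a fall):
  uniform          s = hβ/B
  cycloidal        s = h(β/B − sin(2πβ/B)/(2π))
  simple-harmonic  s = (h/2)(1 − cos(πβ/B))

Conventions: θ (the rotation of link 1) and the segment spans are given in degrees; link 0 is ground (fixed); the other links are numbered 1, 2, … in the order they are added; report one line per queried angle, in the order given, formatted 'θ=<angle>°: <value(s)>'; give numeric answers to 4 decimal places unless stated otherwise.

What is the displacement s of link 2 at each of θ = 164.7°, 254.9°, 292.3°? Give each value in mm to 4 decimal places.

segment 1 (0° to 108.8°, simple-harmonic, h = 17) is passed completely: s = 0.0000 + (17) = 17.0000
segment 2 (108.8° to 149.1°, dwell): s unchanged at 17.0000
θ = 164.7° falls in segment 3 (149.1° to 183.8°, uniform, h = 22): β = 164.7 − 149.1 = 15.6°, B = 34.7°; Δs = 22·15.6/34.7 = 9.8905; s = 17.0000 + 9.8905 = 26.8905
segment 3 (149.1° to 183.8°, uniform, h = 22) is passed completely: s = 17.0000 + (22) = 39.0000
θ = 254.9° falls in segment 4 (183.8° to 360°, uniform, h = -39): β = 254.9 − 183.8 = 71.1°, B = 176.2°; Δs = -39·71.1/176.2 = -15.7372; s = 39.0000 − 15.7372 = 23.2628
θ = 292.3° falls in segment 4 (183.8° to 360°, uniform, h = -39): β = 292.3 − 183.8 = 108.5°, B = 176.2°; Δs = -39·108.5/176.2 = -24.0153; s = 39.0000 − 24.0153 = 14.9847

θ=164.7°: 26.8905
θ=254.9°: 23.2628
θ=292.3°: 14.9847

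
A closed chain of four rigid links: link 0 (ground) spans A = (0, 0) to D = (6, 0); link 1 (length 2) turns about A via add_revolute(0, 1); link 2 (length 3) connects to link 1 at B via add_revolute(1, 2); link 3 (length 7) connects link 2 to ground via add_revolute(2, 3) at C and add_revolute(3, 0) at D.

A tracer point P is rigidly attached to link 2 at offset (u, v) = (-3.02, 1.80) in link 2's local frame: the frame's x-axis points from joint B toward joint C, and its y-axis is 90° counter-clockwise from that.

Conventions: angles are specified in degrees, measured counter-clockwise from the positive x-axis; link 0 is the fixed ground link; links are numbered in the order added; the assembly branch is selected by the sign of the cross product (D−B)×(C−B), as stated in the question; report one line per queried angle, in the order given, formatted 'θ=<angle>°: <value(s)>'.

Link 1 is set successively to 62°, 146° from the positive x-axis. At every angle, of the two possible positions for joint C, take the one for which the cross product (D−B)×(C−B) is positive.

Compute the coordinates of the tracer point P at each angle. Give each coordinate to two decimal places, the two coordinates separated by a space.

A=(0,0), D=(6.00,0)
θ=62°: B = A + 2.00·(cos62°, sin62°) = (0.9389, 1.7659)
θ=62°: |BD| = 5.3603
θ=62°: circle(B,3.00) ∩ circle(D,7.00): a=-1.0510, h=2.8099
θ=62°:   candidates: C₊=(0.8723,4.7652) cross=15.062; C₋=(-0.9791,-0.5409) cross=-15.062
θ=62°:   branch + wants cross > 0 → take C=(0.8723,4.7652) (cross=15.062)
θ=62°: ex = (C−B)/|BC| = (-0.0222,0.9998); ey = (-0.9998,-0.0222)
θ=62°: P = B + -3.02·ex + 1.80·ey = (-0.7935,-1.2933)
θ=146°: B = A + 2.00·(cos146°, sin146°) = (-1.6581, 1.1184)
θ=146°: |BD| = 7.7393
θ=146°: circle(B,3.00) ∩ circle(D,7.00): a=1.2854, h=2.7107
θ=146°:   candidates: C₊=(0.0056,3.6148) cross=20.979; C₋=(-0.7778,-1.7496) cross=-20.979
θ=146°:   branch + wants cross > 0 → take C=(0.0056,3.6148) (cross=20.979)
θ=146°: ex = (C−B)/|BC| = (0.5546,0.8321); ey = (-0.8321,0.5546)
θ=146°: P = B + -3.02·ex + 1.80·ey = (-4.8307,-0.3965)

θ=62°: -0.79 -1.29
θ=146°: -4.83 -0.40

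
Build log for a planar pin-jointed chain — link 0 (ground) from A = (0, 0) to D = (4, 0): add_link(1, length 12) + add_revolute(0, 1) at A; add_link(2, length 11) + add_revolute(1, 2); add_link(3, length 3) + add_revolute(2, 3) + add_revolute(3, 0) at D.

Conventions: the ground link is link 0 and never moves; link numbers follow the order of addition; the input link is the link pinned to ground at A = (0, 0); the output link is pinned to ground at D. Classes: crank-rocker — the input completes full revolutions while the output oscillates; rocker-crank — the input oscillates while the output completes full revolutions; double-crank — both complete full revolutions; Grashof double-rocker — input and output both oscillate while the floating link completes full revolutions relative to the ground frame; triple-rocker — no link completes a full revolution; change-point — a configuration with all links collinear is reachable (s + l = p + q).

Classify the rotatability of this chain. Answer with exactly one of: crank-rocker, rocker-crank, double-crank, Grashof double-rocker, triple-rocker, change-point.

lengths: ground=4, input=12, coupler=11, output=3
sorted: s=3 (shortest), l=12 (longest), p+q=15
s + l = 15 vs p + q = 15
s + l = p + q → change-point (collinear configuration reachable)

change-point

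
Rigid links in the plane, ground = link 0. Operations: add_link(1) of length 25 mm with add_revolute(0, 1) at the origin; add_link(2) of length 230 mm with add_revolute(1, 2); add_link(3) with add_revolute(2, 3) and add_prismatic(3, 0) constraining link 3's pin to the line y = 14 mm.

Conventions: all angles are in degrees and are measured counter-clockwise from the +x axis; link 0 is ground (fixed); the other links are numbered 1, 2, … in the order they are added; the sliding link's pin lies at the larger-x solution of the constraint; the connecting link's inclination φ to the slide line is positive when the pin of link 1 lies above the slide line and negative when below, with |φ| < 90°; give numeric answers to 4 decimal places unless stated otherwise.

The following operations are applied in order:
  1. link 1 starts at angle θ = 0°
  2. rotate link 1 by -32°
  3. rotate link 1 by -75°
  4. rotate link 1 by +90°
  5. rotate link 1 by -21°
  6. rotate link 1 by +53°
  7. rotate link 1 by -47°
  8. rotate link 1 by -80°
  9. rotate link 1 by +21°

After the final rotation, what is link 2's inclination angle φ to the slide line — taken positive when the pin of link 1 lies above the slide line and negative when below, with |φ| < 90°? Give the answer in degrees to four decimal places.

geometry: r = 25 mm, L = 230 mm, e = 14 mm; θ starts at 0°
rotate link 1 by -32°: θ ← 0° -32° = -32°
rotate link 1 by -75°: θ ← -32° -75° = -107°
rotate link 1 by +90°: θ ← -107° +90° = -17°
rotate link 1 by -21°: θ ← -17° -21° = -38°
rotate link 1 by +53°: θ ← -38° +53° = 15°
rotate link 1 by -47°: θ ← 15° -47° = -32°
rotate link 1 by -80°: θ ← -32° -80° = -112°
rotate link 1 by +21°: θ ← -112° +21° = -91°
h = r sin θ − e = -24.996192 − 14 = -38.996192
sin φ = h / L = -38.996192 / 230 = -0.16954866
φ = arcsin(-0.16954866) = -9.761578°

-9.7616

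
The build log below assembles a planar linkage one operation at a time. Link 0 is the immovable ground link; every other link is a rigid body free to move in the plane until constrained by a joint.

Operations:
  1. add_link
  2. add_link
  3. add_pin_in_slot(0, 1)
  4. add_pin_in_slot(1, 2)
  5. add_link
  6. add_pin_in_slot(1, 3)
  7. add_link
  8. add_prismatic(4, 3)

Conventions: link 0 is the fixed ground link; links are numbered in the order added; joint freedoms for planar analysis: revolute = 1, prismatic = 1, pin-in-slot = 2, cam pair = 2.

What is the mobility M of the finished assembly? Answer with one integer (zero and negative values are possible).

ground; <1,0,0>
#1 <2,0,0>
#2 <3,0,0>
PS:0↔1 J2 <3,0,1>
PS:1↔2 J2 <3,0,2>
#3 <4,0,2>
PS:1↔3 J2 <4,0,3>
#4 <5,0,3>
P:4↔3 J1 <5,1,3>
3×4 − 2×1 − 1×3 = 7

M = 7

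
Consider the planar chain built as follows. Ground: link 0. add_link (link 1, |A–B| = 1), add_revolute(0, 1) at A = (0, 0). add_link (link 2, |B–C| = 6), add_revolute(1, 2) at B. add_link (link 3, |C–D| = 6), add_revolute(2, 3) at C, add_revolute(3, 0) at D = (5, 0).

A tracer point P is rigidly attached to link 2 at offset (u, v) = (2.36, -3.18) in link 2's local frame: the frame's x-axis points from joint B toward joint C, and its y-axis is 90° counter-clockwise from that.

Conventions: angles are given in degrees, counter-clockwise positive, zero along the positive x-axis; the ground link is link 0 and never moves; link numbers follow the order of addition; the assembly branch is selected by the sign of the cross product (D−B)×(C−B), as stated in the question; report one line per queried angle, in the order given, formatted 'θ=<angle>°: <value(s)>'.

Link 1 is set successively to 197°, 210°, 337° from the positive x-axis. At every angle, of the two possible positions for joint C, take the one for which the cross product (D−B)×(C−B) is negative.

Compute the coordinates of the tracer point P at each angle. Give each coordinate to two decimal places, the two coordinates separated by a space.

A=(0,0), D=(5.00,0)
θ=197°: B = A + 1.00·(cos197°, sin197°) = (-0.9563, -0.2924)
θ=197°: |BD| = 5.9635
θ=197°: circle(B,6.00) ∩ circle(D,6.00): a=2.9817, h=5.2067
θ=197°:   candidates: C₊=(1.7666,5.0542) cross=31.050; C₋=(2.2771,-5.3466) cross=-31.050
θ=197°:   branch - wants cross < 0 → take C=(2.2771,-5.3466) (cross=-31.050)
θ=197°: ex = (C−B)/|BC| = (0.5389,-0.8424); ey = (0.8424,0.5389)
θ=197°: P = B + 2.36·ex + -3.18·ey = (-2.3632,-3.9941)
θ=210°: B = A + 1.00·(cos210°, sin210°) = (-0.8660, -0.5000)
θ=210°: |BD| = 5.8873
θ=210°: circle(B,6.00) ∩ circle(D,6.00): a=2.9436, h=5.2283
θ=210°:   candidates: C₊=(1.6230,4.9594) cross=30.780; C₋=(2.5110,-5.4594) cross=-30.780
θ=210°:   branch - wants cross < 0 → take C=(2.5110,-5.4594) (cross=-30.780)
θ=210°: ex = (C−B)/|BC| = (0.5628,-0.8266); ey = (0.8266,0.5628)
θ=210°: P = B + 2.36·ex + -3.18·ey = (-2.1662,-4.2405)
θ=337°: B = A + 1.00·(cos337°, sin337°) = (0.9205, -0.3907)
θ=337°: |BD| = 4.0982
θ=337°: circle(B,6.00) ∩ circle(D,6.00): a=2.0491, h=5.6393
θ=337°:   candidates: C₊=(2.4226,5.4182) cross=23.111; C₋=(3.4979,-5.8089) cross=-23.111
θ=337°:   branch - wants cross < 0 → take C=(3.4979,-5.8089) (cross=-23.111)
θ=337°: ex = (C−B)/|BC| = (0.4296,-0.9030); ey = (0.9030,0.4296)
θ=337°: P = B + 2.36·ex + -3.18·ey = (-0.9374,-3.8879)

θ=197°: -2.36 -3.99
θ=210°: -2.17 -4.24
θ=337°: -0.94 -3.89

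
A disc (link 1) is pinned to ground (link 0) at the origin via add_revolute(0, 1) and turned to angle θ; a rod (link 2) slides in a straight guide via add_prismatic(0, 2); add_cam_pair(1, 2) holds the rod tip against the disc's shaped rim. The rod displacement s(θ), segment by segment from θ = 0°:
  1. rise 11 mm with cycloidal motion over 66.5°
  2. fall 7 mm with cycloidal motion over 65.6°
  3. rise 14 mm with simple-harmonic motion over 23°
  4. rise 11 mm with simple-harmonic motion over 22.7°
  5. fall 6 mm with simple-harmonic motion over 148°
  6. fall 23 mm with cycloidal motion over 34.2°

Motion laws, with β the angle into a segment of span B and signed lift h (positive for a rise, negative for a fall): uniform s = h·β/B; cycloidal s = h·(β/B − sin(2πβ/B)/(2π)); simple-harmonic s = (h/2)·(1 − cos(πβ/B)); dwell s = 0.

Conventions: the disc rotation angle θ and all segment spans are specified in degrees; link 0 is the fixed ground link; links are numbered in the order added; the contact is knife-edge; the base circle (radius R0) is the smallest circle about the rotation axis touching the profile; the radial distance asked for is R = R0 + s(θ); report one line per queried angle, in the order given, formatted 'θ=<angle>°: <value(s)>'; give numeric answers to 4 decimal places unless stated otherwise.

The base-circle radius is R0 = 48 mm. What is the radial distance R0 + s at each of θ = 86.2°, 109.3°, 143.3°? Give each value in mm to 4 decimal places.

segment 1 (0° to 66.5°, cycloidal, h = 11) is passed completely: s = 0.0000 + (11) = 11.0000
θ = 86.2° falls in segment 2 (66.5° to 132.1°, cycloidal, h = -7): β = 86.2 − 66.5 = 19.7°, B = 65.6°; Δs = -7·(0.3003 − sin(2π·0.3003)/(2π)) = -1.0432; s = 11.0000 − 1.0432 = 9.9568
θ = 109.3° falls in segment 2 (66.5° to 132.1°, cycloidal, h = -7): β = 109.3 − 66.5 = 42.8°, B = 65.6°; Δs = -7·(0.6524 − sin(2π·0.6524)/(2π)) = -5.4783; s = 11.0000 − 5.4783 = 5.5217
segment 2 (66.5° to 132.1°, cycloidal, h = -7) is passed completely: s = 11.0000 + (-7) = 4.0000
θ = 143.3° falls in segment 3 (132.1° to 155.1°, simple-harmonic, h = 14): β = 143.3 − 132.1 = 11.2°, B = 23°; Δs = 14/2·(1 − cos(π·0.4870)) = 6.7132; s = 4.0000 + 6.7132 = 10.7132
θ=86.2°: R = R0 + s = 48 + 9.9568 = 57.9568
θ=109.3°: R = R0 + s = 48 + 5.5217 = 53.5217
θ=143.3°: R = R0 + s = 48 + 10.7132 = 58.7132

θ=86.2°: 57.9568
θ=109.3°: 53.5217
θ=143.3°: 58.7132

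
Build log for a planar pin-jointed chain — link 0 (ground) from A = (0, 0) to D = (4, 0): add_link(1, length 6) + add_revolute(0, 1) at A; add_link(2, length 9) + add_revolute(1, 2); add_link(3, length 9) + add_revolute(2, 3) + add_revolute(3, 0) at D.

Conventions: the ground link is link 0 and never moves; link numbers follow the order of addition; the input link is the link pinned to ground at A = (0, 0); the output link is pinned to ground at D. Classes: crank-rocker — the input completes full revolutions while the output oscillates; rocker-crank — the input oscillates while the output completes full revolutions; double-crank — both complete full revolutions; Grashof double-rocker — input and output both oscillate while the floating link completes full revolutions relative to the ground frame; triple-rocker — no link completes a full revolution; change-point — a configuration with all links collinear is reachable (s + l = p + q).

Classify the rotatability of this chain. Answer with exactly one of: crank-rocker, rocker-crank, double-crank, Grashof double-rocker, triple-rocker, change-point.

lengths: ground=4, input=6, coupler=9, output=9
sorted: s=4 (shortest), l=9 (longest), p+q=15
s + l = 13 vs p + q = 15
s + l < p + q (Grashof) with shortest = ground link → double-crank

double-crank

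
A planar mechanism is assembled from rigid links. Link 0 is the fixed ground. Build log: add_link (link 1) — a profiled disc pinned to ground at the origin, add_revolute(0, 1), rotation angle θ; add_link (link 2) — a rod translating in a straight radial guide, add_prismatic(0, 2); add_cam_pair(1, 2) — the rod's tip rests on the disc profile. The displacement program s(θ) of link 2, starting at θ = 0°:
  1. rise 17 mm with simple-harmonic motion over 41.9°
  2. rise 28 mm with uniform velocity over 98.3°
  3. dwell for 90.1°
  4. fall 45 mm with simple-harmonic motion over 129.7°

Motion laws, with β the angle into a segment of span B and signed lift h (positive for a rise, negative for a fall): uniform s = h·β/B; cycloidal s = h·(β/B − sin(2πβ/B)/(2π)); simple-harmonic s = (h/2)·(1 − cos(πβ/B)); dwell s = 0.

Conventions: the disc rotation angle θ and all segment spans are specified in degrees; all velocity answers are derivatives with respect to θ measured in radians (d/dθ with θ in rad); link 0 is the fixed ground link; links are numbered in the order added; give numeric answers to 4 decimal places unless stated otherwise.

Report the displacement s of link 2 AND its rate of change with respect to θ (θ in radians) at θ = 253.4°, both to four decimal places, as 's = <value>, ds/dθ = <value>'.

seg 1 [0°–41.9°] simple-harmonic, h=17: full span → s += 17 → s = 17.0000
seg 2 [41.9°–140.2°] uniform, h=28: full span → s += 28 → s = 45.0000
seg 3 [140.2°–230.3°] dwell: s stays 45.0000
seg 4 [230.3°–360°] simple-harmonic, h=-45: θ=253.4° here. β=23.1, B=129.7. -45/2·(1 − cos(π·0.1781)) = -3.4311 → s = 41.5689
velocity in seg [230.3°–360°] (simple-harmonic), θ in radians: β = 23.1° = 0.4032 rad, B = 129.7° = 2.2637 rad; ds/dθ = (πh/(2B)) sin(πβ/B) = (π·(-45)/(2·2.2637)) sin(π·0.1781) = -16.574283 mm/rad

s = 41.5689, ds/dθ = -16.5743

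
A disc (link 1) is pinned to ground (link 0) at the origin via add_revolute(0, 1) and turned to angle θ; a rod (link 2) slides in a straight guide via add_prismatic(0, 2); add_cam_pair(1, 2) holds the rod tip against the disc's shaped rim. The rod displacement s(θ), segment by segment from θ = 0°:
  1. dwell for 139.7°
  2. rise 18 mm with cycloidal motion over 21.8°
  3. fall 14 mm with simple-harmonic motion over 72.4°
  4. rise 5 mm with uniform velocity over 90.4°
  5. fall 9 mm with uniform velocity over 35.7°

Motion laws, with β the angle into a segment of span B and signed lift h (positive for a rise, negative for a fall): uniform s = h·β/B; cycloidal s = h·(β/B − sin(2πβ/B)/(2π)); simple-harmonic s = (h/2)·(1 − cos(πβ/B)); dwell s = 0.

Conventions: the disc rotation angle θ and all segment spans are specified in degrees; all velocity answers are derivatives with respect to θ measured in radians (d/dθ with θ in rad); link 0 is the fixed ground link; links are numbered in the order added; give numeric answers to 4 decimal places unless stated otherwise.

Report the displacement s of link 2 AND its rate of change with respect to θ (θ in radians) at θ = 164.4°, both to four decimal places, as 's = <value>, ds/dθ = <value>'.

segment 1 (0° to 139.7°, dwell): s unchanged at 0.0000
segment 2 (139.7° to 161.5°, cycloidal, h = 18) is passed completely: s = 0.0000 + (18) = 18.0000
θ = 164.4° falls in segment 3 (161.5° to 233.9°, simple-harmonic, h = -14): β = 164.4 − 161.5 = 2.9°, B = 72.4°; Δs = -14/2·(1 − cos(π·0.0401)) = -0.0553; s = 18.0000 − 0.0553 = 17.9447
velocity in seg [161.5°–233.9°] (simple-harmonic), θ in radians: β = 2.9° = 0.0506 rad, B = 72.4° = 1.2636 rad; ds/dθ = (πh/(2B)) sin(πβ/B) = (π·(-14)/(2·1.2636)) sin(π·0.0401) = -2.184211 mm/rad

s = 17.9447, ds/dθ = -2.1842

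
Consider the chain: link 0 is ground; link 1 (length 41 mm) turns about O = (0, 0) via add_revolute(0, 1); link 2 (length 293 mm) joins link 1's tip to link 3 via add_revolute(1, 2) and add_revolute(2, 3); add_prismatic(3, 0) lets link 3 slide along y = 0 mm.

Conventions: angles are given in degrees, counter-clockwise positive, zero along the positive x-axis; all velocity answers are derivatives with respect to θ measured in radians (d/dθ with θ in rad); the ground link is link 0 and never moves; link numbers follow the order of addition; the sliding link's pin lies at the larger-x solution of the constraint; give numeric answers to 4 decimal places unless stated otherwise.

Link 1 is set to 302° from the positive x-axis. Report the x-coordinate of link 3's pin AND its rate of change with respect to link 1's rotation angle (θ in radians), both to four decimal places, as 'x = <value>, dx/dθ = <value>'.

geometry: r = 41 mm, L = 293 mm, e = 0 mm
crank pin P = (r cos θ, r sin θ) = (21.726690, -34.769972)
h = r sin θ − e = -34.769972 − 0 = -34.769972
x = r cos θ + √(L² − h²) = 21.726690 + 290.929629 = 312.656319
dx/dθ = −r sin θ − h·r cos θ/√(L² − h²) (θ in radians; h = -34.769972) = 37.366601

x = 312.6563, dx/dθ = 37.3666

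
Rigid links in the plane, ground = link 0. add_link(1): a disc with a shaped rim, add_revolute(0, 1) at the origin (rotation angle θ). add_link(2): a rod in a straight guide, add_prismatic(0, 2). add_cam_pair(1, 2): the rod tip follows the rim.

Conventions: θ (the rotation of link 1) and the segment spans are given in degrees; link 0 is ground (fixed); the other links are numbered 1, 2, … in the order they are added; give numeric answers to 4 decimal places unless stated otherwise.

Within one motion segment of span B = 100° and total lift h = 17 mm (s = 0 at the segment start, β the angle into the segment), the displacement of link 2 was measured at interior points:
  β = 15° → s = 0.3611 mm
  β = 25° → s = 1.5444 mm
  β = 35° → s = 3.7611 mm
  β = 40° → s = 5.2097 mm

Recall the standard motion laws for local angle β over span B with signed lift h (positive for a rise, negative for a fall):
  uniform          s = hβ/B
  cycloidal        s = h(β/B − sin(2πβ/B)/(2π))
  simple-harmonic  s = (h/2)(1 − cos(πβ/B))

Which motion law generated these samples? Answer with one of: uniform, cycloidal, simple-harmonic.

candidates at β/B = r: uniform s = h·r (linear in β); cycloidal s = h·(r − sin(2πr)/(2π)); simple-harmonic s = (h/2)(1 − cos(πr))
β=15°: printed 0.3611 | uniform 2.5500, cycloidal 0.3611, simple-harmonic 0.9264
β=25°: printed 1.5444 | uniform 4.2500, cycloidal 1.5444, simple-harmonic 2.4896
β=35°: printed 3.7611 | uniform 5.9500, cycloidal 3.7611, simple-harmonic 4.6411
β=40°: printed 5.2097 | uniform 6.8000, cycloidal 5.2097, simple-harmonic 5.8734
only one law matches every sample → cycloidal

cycloidal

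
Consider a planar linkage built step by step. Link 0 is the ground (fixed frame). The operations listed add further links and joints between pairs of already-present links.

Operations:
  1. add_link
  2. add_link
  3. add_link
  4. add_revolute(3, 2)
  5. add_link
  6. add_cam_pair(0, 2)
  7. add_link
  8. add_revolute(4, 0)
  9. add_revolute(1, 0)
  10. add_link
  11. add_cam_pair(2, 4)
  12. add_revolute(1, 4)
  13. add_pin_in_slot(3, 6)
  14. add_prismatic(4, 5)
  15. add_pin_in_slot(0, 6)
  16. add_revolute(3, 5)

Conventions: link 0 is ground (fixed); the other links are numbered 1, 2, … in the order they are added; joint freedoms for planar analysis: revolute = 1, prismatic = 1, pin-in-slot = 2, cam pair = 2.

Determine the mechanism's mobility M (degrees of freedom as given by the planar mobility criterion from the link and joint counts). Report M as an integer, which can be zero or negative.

ground; <1,0,0>
#1 <2,0,0>
#2 <3,0,0>
#3 <4,0,0>
R:3↔2 J1 <4,1,0>
#4 <5,1,0>
C:0↔2 J2 <5,1,1>
#5 <6,1,1>
R:4↔0 J1 <6,2,1>
R:1↔0 J1 <6,3,1>
#6 <7,3,1>
C:2↔4 J2 <7,3,2>
R:1↔4 J1 <7,4,2>
PS:3↔6 J2 <7,4,3>
P:4↔5 J1 <7,5,3>
PS:0↔6 J2 <7,5,4>
R:3↔5 J1 <7,6,4>
3×6 − 2×6 − 1×4 = 2

M = 2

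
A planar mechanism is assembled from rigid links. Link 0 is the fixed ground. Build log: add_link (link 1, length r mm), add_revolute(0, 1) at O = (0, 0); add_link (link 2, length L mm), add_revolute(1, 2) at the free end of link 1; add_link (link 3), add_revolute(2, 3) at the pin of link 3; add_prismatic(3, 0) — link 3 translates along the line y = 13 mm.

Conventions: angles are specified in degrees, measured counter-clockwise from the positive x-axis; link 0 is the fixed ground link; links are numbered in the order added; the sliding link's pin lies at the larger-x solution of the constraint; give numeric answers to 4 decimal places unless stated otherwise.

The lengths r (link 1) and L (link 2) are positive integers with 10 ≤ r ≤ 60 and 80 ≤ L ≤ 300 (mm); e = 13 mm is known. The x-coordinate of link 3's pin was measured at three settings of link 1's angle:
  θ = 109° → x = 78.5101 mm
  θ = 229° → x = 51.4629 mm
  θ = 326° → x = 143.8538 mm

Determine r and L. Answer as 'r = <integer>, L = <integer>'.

constraint per measurement: (x − r cos θ)² + (r sin θ − e)² = L²
subtracting the θ₁ and θ₂ equations cancels the r² and L² terms:
r = (x₁² − x₂²) / (2[(x₁cos θ₁ + e sin θ₁) − (x₂cos θ₂ + e sin θ₂)]) = 57.9999 → r = 58
L² = (x₁ − r cos θ₁)² + (r sin θ₁ − e)² = 11235.9988 → L = 106.0000 → L = 106
check at θ₃=326°: x = 143.8538 (printed 143.8538) ✓

r = 58, L = 106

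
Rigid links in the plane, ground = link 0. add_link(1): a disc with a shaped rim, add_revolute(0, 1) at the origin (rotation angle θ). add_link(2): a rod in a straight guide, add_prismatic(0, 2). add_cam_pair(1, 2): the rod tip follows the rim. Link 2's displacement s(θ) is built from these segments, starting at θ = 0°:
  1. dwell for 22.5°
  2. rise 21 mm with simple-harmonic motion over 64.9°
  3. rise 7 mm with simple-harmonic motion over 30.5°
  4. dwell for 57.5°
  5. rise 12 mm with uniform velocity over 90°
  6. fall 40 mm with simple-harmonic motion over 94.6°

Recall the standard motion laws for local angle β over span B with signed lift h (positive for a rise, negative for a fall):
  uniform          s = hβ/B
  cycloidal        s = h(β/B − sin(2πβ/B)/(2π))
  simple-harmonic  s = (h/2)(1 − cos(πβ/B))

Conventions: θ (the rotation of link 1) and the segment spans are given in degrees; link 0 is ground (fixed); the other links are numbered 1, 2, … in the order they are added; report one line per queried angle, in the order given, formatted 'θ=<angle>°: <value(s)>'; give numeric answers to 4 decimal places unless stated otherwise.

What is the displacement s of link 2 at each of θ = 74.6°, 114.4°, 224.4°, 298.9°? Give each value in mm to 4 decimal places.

segment 1 (0° to 22.5°, dwell): s unchanged at 0.0000
θ = 74.6° falls in segment 2 (22.5° to 87.4°, simple-harmonic, h = 21): β = 74.6 − 22.5 = 52.1°, B = 64.9°; Δs = 21/2·(1 − cos(π·0.8028)) = 19.0481; s = 0.0000 + 19.0481 = 19.0481
segment 2 (22.5° to 87.4°, simple-harmonic, h = 21) is passed completely: s = 0.0000 + (21) = 21.0000
θ = 114.4° falls in segment 3 (87.4° to 117.9°, simple-harmonic, h = 7): β = 114.4 − 87.4 = 27°, B = 30.5°; Δs = 7/2·(1 − cos(π·0.8852)) = 6.7750; s = 21.0000 + 6.7750 = 27.7750
segment 3 (87.4° to 117.9°, simple-harmonic, h = 7) is passed completely: s = 21.0000 + (7) = 28.0000
segment 4 (117.9° to 175.4°, dwell): s unchanged at 28.0000
θ = 224.4° falls in segment 5 (175.4° to 265.4°, uniform, h = 12): β = 224.4 − 175.4 = 49°, B = 90°; Δs = 12·49/90 = 6.5333; s = 28.0000 + 6.5333 = 34.5333
segment 5 (175.4° to 265.4°, uniform, h = 12) is passed completely: s = 28.0000 + (12) = 40.0000
θ = 298.9° falls in segment 6 (265.4° to 360°, simple-harmonic, h = -40): β = 298.9 − 265.4 = 33.5°, B = 94.6°; Δs = -40/2·(1 − cos(π·0.3541)) = -11.1517; s = 40.0000 − 11.1517 = 28.8483

θ=74.6°: 19.0481
θ=114.4°: 27.7750
θ=224.4°: 34.5333
θ=298.9°: 28.8483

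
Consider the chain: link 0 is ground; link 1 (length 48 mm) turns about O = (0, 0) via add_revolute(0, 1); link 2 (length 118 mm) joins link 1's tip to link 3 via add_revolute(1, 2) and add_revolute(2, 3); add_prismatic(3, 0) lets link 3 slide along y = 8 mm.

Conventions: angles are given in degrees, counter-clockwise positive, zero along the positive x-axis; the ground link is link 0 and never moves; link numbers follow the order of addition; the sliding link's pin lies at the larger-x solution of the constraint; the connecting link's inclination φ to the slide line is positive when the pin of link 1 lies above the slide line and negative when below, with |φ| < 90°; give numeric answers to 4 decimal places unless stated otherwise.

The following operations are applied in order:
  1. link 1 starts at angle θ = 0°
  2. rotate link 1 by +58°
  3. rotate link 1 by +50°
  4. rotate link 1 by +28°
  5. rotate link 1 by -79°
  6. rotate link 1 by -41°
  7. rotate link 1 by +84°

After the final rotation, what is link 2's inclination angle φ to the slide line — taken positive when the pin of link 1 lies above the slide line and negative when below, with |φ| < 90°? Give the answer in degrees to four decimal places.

geometry: r = 48 mm, L = 118 mm, e = 8 mm; θ starts at 0°
rotate link 1 by +58°: θ ← 0° +58° = 58°
rotate link 1 by +50°: θ ← 58° +50° = 108°
rotate link 1 by +28°: θ ← 108° +28° = 136°
rotate link 1 by -79°: θ ← 136° -79° = 57°
rotate link 1 by -41°: θ ← 57° -41° = 16°
rotate link 1 by +84°: θ ← 16° +84° = 100°
h = r sin θ − e = 47.270772 − 8 = 39.270772
sin φ = h / L = 39.270772 / 118 = 0.33280315
φ = arcsin(0.33280315) = 19.439004°

19.4390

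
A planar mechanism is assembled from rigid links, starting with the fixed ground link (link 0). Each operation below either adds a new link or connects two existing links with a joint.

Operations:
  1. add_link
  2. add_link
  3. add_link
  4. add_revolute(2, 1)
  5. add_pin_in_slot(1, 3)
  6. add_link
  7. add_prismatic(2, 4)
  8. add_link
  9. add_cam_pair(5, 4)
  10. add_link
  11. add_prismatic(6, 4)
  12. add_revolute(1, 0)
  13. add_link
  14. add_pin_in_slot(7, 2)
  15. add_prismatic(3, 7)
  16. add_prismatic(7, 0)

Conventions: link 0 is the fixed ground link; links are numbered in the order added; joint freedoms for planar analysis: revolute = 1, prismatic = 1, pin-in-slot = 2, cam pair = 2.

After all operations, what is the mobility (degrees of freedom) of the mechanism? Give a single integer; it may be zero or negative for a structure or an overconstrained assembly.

(L,J1,J2)=(1,0,0); link0 fixed
link1: (2,0,0)
link2: (3,0,0)
link3: (4,0,0)
R 2-1 [J1]: (4,1,0)
PS 1-3 [J2]: (4,1,1)
link4: (5,1,1)
P 2-4 [J1]: (5,2,1)
link5: (6,2,1)
C 5-4 [J2]: (6,2,2)
link6: (7,2,2)
P 6-4 [J1]: (7,3,2)
R 1-0 [J1]: (7,4,2)
link7: (8,4,2)
PS 7-2 [J2]: (8,4,3)
P 3-7 [J1]: (8,5,3)
P 7-0 [J1]: (8,6,3)
Grübler: 3·7 − 2·6 − 3 = 6

M = 6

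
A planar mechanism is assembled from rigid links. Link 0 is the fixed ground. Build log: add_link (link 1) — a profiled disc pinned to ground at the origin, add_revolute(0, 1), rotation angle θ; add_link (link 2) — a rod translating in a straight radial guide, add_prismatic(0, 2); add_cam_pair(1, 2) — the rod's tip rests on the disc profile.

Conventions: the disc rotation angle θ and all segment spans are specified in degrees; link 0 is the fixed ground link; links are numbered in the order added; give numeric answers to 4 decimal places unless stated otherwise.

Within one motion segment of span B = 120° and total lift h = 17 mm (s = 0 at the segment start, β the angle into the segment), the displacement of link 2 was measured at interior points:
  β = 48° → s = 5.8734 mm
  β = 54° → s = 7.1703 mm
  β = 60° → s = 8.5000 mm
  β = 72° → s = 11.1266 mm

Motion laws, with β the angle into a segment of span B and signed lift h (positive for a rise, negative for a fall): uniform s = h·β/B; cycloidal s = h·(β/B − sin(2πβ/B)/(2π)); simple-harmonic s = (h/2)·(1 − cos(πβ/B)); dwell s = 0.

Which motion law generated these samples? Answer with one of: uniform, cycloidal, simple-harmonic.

candidates at β/B = r: uniform s = h·r (linear in β); cycloidal s = h·(r − sin(2πr)/(2π)); simple-harmonic s = (h/2)(1 − cos(πr))
β=48°: printed 5.8734 | uniform 6.8000, cycloidal 5.2097, simple-harmonic 5.8734
β=54°: printed 7.1703 | uniform 7.6500, cycloidal 6.8139, simple-harmonic 7.1703
β=60°: printed 8.5000 | uniform 8.5000, cycloidal 8.5000, simple-harmonic 8.5000
β=72°: printed 11.1266 | uniform 10.2000, cycloidal 11.7903, simple-harmonic 11.1266
only one law matches every sample → simple-harmonic

simple-harmonic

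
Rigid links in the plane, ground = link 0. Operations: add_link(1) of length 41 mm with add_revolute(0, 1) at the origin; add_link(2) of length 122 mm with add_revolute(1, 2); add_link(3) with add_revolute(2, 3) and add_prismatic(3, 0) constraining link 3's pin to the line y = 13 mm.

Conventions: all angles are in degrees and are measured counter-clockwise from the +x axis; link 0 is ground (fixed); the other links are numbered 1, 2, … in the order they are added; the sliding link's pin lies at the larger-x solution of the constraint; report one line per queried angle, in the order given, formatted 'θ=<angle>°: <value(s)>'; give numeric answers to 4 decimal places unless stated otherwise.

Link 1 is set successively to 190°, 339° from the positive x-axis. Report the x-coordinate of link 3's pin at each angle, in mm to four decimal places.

geometry: r = 41 mm, L = 122 mm, e = 13 mm
θ=190°: crank pin P = (r cos θ, r sin θ) = (-40.377118, -7.119575)
θ=190°: h = r sin θ − e = -7.119575 − 13 = -20.119575
θ=190°: x = r cos θ + √(L² − h²) = -40.377118 + 120.329559 = 79.952441
θ=339°: crank pin P = (r cos θ, r sin θ) = (38.276797, -14.693086)
θ=339°: h = r sin θ − e = -14.693086 − 13 = -27.693086
θ=339°: x = r cos θ + √(L² − h²) = 38.276797 + 118.815374 = 157.092171

θ=190°: 79.9524
θ=339°: 157.0922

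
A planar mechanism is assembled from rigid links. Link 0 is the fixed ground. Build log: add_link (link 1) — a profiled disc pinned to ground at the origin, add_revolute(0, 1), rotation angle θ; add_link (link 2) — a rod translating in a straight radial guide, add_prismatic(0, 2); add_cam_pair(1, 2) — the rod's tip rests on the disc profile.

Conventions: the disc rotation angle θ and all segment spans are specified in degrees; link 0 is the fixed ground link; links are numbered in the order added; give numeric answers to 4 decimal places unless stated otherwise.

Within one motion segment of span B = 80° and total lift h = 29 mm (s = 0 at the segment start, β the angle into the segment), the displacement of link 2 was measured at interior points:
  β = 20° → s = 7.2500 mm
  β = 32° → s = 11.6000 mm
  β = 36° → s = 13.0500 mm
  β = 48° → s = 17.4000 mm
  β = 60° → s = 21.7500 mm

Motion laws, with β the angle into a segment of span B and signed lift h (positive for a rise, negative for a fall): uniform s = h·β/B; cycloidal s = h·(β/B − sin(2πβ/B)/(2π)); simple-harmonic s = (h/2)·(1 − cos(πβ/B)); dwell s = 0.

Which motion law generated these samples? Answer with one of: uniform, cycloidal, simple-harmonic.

candidates at β/B = r: uniform s = h·r (linear in β); cycloidal s = h·(r − sin(2πr)/(2π)); simple-harmonic s = (h/2)(1 − cos(πr))
β=20°: printed 7.2500 | uniform 7.2500, cycloidal 2.6345, simple-harmonic 4.2470
β=32°: printed 11.6000 | uniform 11.6000, cycloidal 8.8871, simple-harmonic 10.0193
β=36°: printed 13.0500 | uniform 13.0500, cycloidal 11.6237, simple-harmonic 12.2317
β=48°: printed 17.4000 | uniform 17.4000, cycloidal 20.1129, simple-harmonic 18.9807
β=60°: printed 21.7500 | uniform 21.7500, cycloidal 26.3655, simple-harmonic 24.7530
only one law matches every sample → uniform

uniform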